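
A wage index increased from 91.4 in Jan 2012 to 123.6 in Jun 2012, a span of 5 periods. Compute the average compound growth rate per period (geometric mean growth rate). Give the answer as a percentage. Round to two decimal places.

6.22%

Growth factor = (123.6/91.4)^(1/5) = (1.352298)^(1/5) = 1.062220
Growth rate = 1.062220 − 1 = 0.062220 = 6.2220%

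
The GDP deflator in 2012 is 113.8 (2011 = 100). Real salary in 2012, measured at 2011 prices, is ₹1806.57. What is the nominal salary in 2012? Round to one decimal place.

2055.9

Nominal = Real × (Index/100) = 1806.57 × (113.8/100)
        = 1806.57 × 1.138 = 2055.8767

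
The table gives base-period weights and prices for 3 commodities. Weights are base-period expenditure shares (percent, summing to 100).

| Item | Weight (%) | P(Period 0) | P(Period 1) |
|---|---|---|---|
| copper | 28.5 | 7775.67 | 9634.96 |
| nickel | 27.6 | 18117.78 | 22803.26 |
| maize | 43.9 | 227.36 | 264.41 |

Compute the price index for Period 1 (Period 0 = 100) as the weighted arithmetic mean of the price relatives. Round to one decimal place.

121.1

copper: 28.5 × (9634.96/7775.67) = 28.5 × 1.239116 = 35.3148
nickel: 27.6 × (22803.26/18117.78) = 27.6 × 1.258612 = 34.7377
maize: 43.9 × (264.41/227.36) = 43.9 × 1.162957 = 51.0538
Index = Σ wᵢ·(p₁ᵢ/p₀ᵢ) = 35.3148 + 34.7377 + 51.0538 = 121.1063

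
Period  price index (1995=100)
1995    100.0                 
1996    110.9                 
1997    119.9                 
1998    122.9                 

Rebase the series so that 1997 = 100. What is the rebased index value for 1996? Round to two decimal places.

92.49

Rebased(1996) = 110.9 / 119.9 × 100 = 92.4937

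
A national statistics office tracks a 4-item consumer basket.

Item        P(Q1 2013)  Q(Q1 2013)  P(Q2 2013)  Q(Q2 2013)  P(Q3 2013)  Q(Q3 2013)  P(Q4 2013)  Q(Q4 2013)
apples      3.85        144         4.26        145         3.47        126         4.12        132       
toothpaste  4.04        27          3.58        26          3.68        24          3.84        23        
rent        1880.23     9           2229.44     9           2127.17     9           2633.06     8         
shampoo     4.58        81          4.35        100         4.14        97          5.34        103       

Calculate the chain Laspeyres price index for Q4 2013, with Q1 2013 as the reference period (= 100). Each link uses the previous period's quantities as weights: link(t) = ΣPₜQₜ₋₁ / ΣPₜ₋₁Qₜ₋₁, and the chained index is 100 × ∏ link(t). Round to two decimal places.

138.31

Link Q1 2013→Q2 2013:
ΣP(Q2 2013)Q(Q1 2013) = 4.26×144 + 3.58×27 + 2229.44×9 + 4.35×81 = 613.44 + 96.66 + 20064.96 + 352.35 = 21127.41
ΣP(Q1 2013)Q(Q1 2013) = 3.85×144 + 4.04×27 + 1880.23×9 + 4.58×81 = 554.4 + 109.08 + 16922.07 + 370.98 = 17956.53
link = 21127.41/17956.53 = 1.176586
Link Q2 2013→Q3 2013:
ΣP(Q3 2013)Q(Q2 2013) = 3.47×145 + 3.68×26 + 2127.17×9 + 4.14×100 = 503.15 + 95.68 + 19144.53 + 414 = 20157.36
ΣP(Q2 2013)Q(Q2 2013) = 4.26×145 + 3.58×26 + 2229.44×9 + 4.35×100 = 617.7 + 93.08 + 20064.96 + 435 = 21210.74
link = 20157.36/21210.74 = 0.950337
Link Q3 2013→Q4 2013:
ΣP(Q4 2013)Q(Q3 2013) = 4.12×126 + 3.84×24 + 2633.06×9 + 5.34×97 = 519.12 + 92.16 + 23697.54 + 517.98 = 24826.8
ΣP(Q3 2013)Q(Q3 2013) = 3.47×126 + 3.68×24 + 2127.17×9 + 4.14×97 = 437.22 + 88.32 + 19144.53 + 401.58 = 20071.65
link = 24826.8/20071.65 = 1.236909
Chained index = 100 × 1.176586 × 0.950337 × 1.236909 = 138.3055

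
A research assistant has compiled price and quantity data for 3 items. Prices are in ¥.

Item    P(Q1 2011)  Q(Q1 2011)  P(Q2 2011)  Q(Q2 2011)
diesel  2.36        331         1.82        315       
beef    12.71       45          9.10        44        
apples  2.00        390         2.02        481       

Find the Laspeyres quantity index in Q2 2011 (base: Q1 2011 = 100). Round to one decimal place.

106.2

Laspeyres quantity index uses base-period prices as weights.
ΣP(Q1 2011)·Q(Q2 2011) = 2.36×315 + 12.71×44 + 2.00×481 = 743.4 + 559.24 + 962 = 2264.64
ΣP(Q1 2011)·Q(Q1 2011) = 2.36×331 + 12.71×45 + 2.00×390 = 781.16 + 571.95 + 780 = 2133.11
Index = 2264.64 / 2133.11 × 100 = 106.1661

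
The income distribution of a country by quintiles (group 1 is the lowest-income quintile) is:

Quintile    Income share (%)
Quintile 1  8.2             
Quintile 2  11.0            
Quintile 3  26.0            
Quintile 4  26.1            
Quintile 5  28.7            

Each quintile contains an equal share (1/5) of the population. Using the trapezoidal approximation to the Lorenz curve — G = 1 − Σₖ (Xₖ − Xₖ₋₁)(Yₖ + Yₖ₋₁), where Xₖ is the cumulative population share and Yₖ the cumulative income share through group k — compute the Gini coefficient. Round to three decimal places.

Cumulative income shares Yₖ: 0.0820, 0.1920, 0.4520, 0.7130, 1.0000
Σ (Xₖ−Xₖ₋₁)(Yₖ+Yₖ₋₁) = (1/5)(0.0820+0.0000) + (1/5)(0.1920+0.0820) + (1/5)(0.4520+0.1920) + (1/5)(0.7130+0.4520) + (1/5)(1.0000+0.7130)
  = 0.0164 + 0.0548 + 0.1288 + 0.2330 + 0.3426 = 0.7756
G = 1 − 0.7756 = 0.2244

0.224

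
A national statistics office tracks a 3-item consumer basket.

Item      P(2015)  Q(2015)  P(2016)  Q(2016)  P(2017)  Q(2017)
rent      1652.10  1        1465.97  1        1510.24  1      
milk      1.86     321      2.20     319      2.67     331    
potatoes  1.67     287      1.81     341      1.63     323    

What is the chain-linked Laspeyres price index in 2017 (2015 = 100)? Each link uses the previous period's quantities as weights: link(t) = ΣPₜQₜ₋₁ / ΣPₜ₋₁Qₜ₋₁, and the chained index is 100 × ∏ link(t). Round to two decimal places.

Link 2015→2016:
ΣP(2016)Q(2015) = 1465.97×1 + 2.20×321 + 1.81×287 = 1465.97 + 706.2 + 519.47 = 2691.64
ΣP(2015)Q(2015) = 1652.10×1 + 1.86×321 + 1.67×287 = 1652.1 + 597.06 + 479.29 = 2728.45
link = 2691.64/2728.45 = 0.986509
Link 2016→2017:
ΣP(2017)Q(2016) = 1510.24×1 + 2.67×319 + 1.63×341 = 1510.24 + 851.73 + 555.83 = 2917.8
ΣP(2016)Q(2016) = 1465.97×1 + 2.20×319 + 1.81×341 = 1465.97 + 701.8 + 617.21 = 2784.98
link = 2917.8/2784.98 = 1.047692
Chained index = 100 × 0.986509 × 1.047692 = 103.3557

103.36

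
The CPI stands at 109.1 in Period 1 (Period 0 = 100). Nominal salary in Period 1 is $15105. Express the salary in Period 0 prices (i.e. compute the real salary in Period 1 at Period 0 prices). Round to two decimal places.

13845.10

Real = Nominal ÷ (Index/100) = 15105 ÷ (109.1/100)
     = 15105 ÷ 1.091 = 13845.0962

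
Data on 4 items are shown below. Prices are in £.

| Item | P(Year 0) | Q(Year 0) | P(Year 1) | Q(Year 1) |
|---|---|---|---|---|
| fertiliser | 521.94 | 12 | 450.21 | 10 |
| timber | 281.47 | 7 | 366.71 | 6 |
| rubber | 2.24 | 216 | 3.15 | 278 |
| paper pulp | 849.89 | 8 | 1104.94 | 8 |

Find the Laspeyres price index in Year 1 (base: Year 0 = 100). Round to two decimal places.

Laspeyres price index uses base-period quantities as weights.
ΣP(Year 1)·Q(Year 0) = 450.21×12 + 366.71×7 + 3.15×216 + 1104.94×8 = 5402.52 + 2566.97 + 680.4 + 8839.52 = 17489.41
ΣP(Year 0)·Q(Year 0) = 521.94×12 + 281.47×7 + 2.24×216 + 849.89×8 = 6263.28 + 1970.29 + 483.84 + 6799.12 = 15516.53
Index = 17489.41 / 15516.53 × 100 = 112.7147

112.71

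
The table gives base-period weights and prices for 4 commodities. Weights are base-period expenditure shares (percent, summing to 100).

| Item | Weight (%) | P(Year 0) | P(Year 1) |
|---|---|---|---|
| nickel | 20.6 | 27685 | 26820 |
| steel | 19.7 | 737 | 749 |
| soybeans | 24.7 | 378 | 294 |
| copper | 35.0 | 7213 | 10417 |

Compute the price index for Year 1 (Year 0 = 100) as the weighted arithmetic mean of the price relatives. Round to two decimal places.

109.74

nickel: 20.6 × (26820/27685) = 20.6 × 0.968756 = 19.9564
steel: 19.7 × (749/737) = 19.7 × 1.016282 = 20.0208
soybeans: 24.7 × (294/378) = 24.7 × 0.777778 = 19.2111
copper: 35.0 × (10417/7213) = 35.0 × 1.444198 = 50.5469
Index = Σ wᵢ·(p₁ᵢ/p₀ᵢ) = 19.9564 + 20.0208 + 19.2111 + 50.5469 = 109.7352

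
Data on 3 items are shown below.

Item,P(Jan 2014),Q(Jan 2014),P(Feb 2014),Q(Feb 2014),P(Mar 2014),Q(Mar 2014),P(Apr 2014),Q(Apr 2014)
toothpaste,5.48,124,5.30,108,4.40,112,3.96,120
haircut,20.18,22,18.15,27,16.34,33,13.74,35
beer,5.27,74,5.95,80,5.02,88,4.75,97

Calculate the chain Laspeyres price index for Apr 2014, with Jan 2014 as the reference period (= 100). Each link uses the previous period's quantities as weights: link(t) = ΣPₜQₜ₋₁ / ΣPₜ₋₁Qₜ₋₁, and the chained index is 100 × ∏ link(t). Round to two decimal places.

75.59

Link Jan 2014→Feb 2014:
ΣP(Feb 2014)Q(Jan 2014) = 5.30×124 + 18.15×22 + 5.95×74 = 657.2 + 399.3 + 440.3 = 1496.8
ΣP(Jan 2014)Q(Jan 2014) = 5.48×124 + 20.18×22 + 5.27×74 = 679.52 + 443.96 + 389.98 = 1513.46
link = 1496.8/1513.46 = 0.988992
Link Feb 2014→Mar 2014:
ΣP(Mar 2014)Q(Feb 2014) = 4.40×108 + 16.34×27 + 5.02×80 = 475.2 + 441.18 + 401.6 = 1317.98
ΣP(Feb 2014)Q(Feb 2014) = 5.30×108 + 18.15×27 + 5.95×80 = 572.4 + 490.05 + 476 = 1538.45
link = 1317.98/1538.45 = 0.856693
Link Mar 2014→Apr 2014:
ΣP(Apr 2014)Q(Mar 2014) = 3.96×112 + 13.74×33 + 4.75×88 = 443.52 + 453.42 + 418 = 1314.94
ΣP(Mar 2014)Q(Mar 2014) = 4.40×112 + 16.34×33 + 5.02×88 = 492.8 + 539.22 + 441.76 = 1473.78
link = 1314.94/1473.78 = 0.892223
Chained index = 100 × 0.988992 × 0.856693 × 0.892223 = 75.5947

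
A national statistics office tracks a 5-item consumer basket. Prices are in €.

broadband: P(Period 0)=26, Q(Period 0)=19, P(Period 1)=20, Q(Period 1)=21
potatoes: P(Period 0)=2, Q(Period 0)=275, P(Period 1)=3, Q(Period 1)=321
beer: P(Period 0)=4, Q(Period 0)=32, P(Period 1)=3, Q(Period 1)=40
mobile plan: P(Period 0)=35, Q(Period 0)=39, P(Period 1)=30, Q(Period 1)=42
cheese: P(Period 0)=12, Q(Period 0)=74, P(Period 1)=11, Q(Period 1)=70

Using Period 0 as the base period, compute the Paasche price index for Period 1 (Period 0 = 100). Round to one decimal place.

Paasche price index uses current-period quantities as weights.
ΣP(Period 1)·Q(Period 1) = 20×21 + 3×321 + 3×40 + 30×42 + 11×70 = 420 + 963 + 120 + 1260 + 770 = 3533
ΣP(Period 0)·Q(Period 1) = 26×21 + 2×321 + 4×40 + 35×42 + 12×70 = 546 + 642 + 160 + 1470 + 840 = 3658
Index = 3533 / 3658 × 100 = 96.5828

96.6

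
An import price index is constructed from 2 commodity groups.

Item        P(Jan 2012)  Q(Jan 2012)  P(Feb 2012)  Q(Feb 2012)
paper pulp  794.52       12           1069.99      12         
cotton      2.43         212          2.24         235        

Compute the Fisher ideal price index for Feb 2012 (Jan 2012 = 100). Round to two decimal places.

Laspeyres component (base-period weights):
ΣP(Feb 2012)Q(Jan 2012) = 1069.99×12 + 2.24×212 = 12839.88 + 474.88 = 13314.76
ΣP(Jan 2012)Q(Jan 2012) = 794.52×12 + 2.43×212 = 9534.24 + 515.16 = 10049.4
L = 13314.76 / 10049.4 × 100 = 132.4931
Paasche component (current-period weights):
ΣP(Feb 2012)Q(Feb 2012) = 1069.99×12 + 2.24×235 = 12839.88 + 526.4 = 13366.28
ΣP(Jan 2012)Q(Feb 2012) = 794.52×12 + 2.43×235 = 9534.24 + 571.05 = 10105.29
P = 13366.28 / 10105.29 × 100 = 132.2701
Fisher = √(L × P) = √(132.4931 × 132.2701) = 132.3816

132.38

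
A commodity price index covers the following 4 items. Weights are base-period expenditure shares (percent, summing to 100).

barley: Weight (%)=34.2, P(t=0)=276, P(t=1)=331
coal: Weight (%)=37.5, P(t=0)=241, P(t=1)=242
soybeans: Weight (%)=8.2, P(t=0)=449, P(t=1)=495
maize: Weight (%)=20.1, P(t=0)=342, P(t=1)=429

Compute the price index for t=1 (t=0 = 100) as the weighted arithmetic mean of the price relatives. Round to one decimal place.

112.9

barley: 34.2 × (331/276) = 34.2 × 1.199275 = 41.0152
coal: 37.5 × (242/241) = 37.5 × 1.004149 = 37.6556
soybeans: 8.2 × (495/449) = 8.2 × 1.102450 = 9.0401
maize: 20.1 × (429/342) = 20.1 × 1.254386 = 25.2132
Index = Σ wᵢ·(p₁ᵢ/p₀ᵢ) = 41.0152 + 37.6556 + 9.0401 + 25.2132 = 112.9241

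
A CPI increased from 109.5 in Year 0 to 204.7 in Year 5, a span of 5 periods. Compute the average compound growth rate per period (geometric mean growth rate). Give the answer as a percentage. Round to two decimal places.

13.33%

Growth factor = (204.7/109.5)^(1/5) = (1.869406)^(1/5) = 1.133289
Growth rate = 1.133289 − 1 = 0.133289 = 13.3289%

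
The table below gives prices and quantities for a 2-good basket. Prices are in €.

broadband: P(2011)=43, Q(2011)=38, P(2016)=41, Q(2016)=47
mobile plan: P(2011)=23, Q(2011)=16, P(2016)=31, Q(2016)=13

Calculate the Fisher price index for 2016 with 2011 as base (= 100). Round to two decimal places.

101.51

Laspeyres component (base-period weights):
ΣP(2016)Q(2011) = 41×38 + 31×16 = 1558 + 496 = 2054
ΣP(2011)Q(2011) = 43×38 + 23×16 = 1634 + 368 = 2002
L = 2054 / 2002 × 100 = 102.5974
Paasche component (current-period weights):
ΣP(2016)Q(2016) = 41×47 + 31×13 = 1927 + 403 = 2330
ΣP(2011)Q(2016) = 43×47 + 23×13 = 2021 + 299 = 2320
P = 2330 / 2320 × 100 = 100.4310
Fisher = √(L × P) = √(102.5974 × 100.4310) = 101.5084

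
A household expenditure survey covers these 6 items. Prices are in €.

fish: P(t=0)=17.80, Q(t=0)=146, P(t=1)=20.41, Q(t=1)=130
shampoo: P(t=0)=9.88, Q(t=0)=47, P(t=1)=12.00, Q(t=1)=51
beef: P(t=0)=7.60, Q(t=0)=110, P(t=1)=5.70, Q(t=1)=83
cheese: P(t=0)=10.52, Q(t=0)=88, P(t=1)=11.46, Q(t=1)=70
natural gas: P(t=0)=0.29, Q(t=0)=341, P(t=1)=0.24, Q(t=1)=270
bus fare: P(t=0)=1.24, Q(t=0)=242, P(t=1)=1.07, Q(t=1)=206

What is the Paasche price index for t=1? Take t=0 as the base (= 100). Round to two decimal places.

106.79

Paasche price index uses current-period quantities as weights.
ΣP(t=1)·Q(t=1) = 20.41×130 + 12.00×51 + 5.70×83 + 11.46×70 + 0.24×270 + 1.07×206 = 2653.3 + 612 + 473.1 + 802.2 + 64.8 + 220.42 = 4825.82
ΣP(t=0)·Q(t=1) = 17.80×130 + 9.88×51 + 7.60×83 + 10.52×70 + 0.29×270 + 1.24×206 = 2314 + 503.88 + 630.8 + 736.4 + 78.3 + 255.44 = 4518.82
Index = 4825.82 / 4518.82 × 100 = 106.7938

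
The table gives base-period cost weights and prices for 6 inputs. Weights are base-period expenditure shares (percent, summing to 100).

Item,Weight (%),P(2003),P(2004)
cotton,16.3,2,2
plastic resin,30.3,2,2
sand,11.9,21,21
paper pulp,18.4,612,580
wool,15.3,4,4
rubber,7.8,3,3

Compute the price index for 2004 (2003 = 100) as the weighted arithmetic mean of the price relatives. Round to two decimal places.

cotton: 16.3 × (2/2) = 16.3 × 1.000000 = 16.3000
plastic resin: 30.3 × (2/2) = 30.3 × 1.000000 = 30.3000
sand: 11.9 × (21/21) = 11.9 × 1.000000 = 11.9000
paper pulp: 18.4 × (580/612) = 18.4 × 0.947712 = 17.4379
wool: 15.3 × (4/4) = 15.3 × 1.000000 = 15.3000
rubber: 7.8 × (3/3) = 7.8 × 1.000000 = 7.8000
Index = Σ wᵢ·(p₁ᵢ/p₀ᵢ) = 16.3000 + 30.3000 + 11.9000 + 17.4379 + 15.3000 + 7.8000 = 99.0379

99.04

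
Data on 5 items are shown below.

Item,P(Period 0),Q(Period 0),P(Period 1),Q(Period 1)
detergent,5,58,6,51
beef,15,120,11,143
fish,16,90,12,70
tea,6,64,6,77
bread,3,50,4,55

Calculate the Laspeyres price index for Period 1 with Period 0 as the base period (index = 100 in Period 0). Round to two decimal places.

Laspeyres price index uses base-period quantities as weights.
ΣP(Period 1)·Q(Period 0) = 6×58 + 11×120 + 12×90 + 6×64 + 4×50 = 348 + 1320 + 1080 + 384 + 200 = 3332
ΣP(Period 0)·Q(Period 0) = 5×58 + 15×120 + 16×90 + 6×64 + 3×50 = 290 + 1800 + 1440 + 384 + 150 = 4064
Index = 3332 / 4064 × 100 = 81.9882

81.99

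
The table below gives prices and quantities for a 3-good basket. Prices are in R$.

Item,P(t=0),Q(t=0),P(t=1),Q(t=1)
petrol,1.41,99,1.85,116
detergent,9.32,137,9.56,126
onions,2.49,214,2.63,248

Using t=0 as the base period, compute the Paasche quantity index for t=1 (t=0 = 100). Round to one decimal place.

Paasche quantity index uses current-period prices as weights.
ΣP(t=1)·Q(t=1) = 1.85×116 + 9.56×126 + 2.63×248 = 214.6 + 1204.56 + 652.24 = 2071.4
ΣP(t=1)·Q(t=0) = 1.85×99 + 9.56×137 + 2.63×214 = 183.15 + 1309.72 + 562.82 = 2055.69
Index = 2071.4 / 2055.69 × 100 = 100.7642

100.8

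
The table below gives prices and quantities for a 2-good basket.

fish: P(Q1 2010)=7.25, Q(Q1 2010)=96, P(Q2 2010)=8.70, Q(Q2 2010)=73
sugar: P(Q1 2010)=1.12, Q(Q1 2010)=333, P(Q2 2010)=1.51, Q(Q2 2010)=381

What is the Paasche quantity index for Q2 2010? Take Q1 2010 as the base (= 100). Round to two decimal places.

90.46

Paasche quantity index uses current-period prices as weights.
ΣP(Q2 2010)·Q(Q2 2010) = 8.70×73 + 1.51×381 = 635.1 + 575.31 = 1210.41
ΣP(Q2 2010)·Q(Q1 2010) = 8.70×96 + 1.51×333 = 835.2 + 502.83 = 1338.03
Index = 1210.41 / 1338.03 × 100 = 90.4621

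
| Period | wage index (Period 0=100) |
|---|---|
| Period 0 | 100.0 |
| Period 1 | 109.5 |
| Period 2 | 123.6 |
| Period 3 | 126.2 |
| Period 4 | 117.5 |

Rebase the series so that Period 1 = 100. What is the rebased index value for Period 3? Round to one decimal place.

Rebased(Period 3) = 126.2 / 109.5 × 100 = 115.2511

115.3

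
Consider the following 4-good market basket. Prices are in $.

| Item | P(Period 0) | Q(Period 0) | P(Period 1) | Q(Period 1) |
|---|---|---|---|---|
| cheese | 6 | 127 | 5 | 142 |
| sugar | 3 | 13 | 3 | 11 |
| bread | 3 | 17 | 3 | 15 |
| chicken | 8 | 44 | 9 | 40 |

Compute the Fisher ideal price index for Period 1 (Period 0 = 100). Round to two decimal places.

Laspeyres component (base-period weights):
ΣP(Period 1)Q(Period 0) = 5×127 + 3×13 + 3×17 + 9×44 = 635 + 39 + 51 + 396 = 1121
ΣP(Period 0)Q(Period 0) = 6×127 + 3×13 + 3×17 + 8×44 = 762 + 39 + 51 + 352 = 1204
L = 1121 / 1204 × 100 = 93.1063
Paasche component (current-period weights):
ΣP(Period 1)Q(Period 1) = 5×142 + 3×11 + 3×15 + 9×40 = 710 + 33 + 45 + 360 = 1148
ΣP(Period 0)Q(Period 1) = 6×142 + 3×11 + 3×15 + 8×40 = 852 + 33 + 45 + 320 = 1250
P = 1148 / 1250 × 100 = 91.8400
Fisher = √(L × P) = √(93.1063 × 91.8400) = 92.4710

92.47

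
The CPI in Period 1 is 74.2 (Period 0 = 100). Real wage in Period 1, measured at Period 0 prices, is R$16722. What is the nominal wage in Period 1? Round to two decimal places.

Nominal = Real × (Index/100) = 16722 × (74.2/100)
        = 16722 × 0.742 = 12407.7240

12407.72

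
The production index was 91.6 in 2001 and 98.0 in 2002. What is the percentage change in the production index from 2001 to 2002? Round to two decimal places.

6.99%

Change = (98.0 − 91.6) / 91.6 × 100
       = 6.4 / 91.6 × 100 = 6.9869%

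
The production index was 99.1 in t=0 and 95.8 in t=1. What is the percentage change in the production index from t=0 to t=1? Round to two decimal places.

-3.33%

Change = (95.8 − 99.1) / 99.1 × 100
       = -3.3 / 99.1 × 100 = -3.3300%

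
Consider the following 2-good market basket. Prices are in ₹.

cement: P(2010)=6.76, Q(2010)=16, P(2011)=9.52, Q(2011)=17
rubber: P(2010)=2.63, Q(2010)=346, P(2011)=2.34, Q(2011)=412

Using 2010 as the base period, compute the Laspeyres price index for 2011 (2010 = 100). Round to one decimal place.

Laspeyres price index uses base-period quantities as weights.
ΣP(2011)·Q(2010) = 9.52×16 + 2.34×346 = 152.32 + 809.64 = 961.96
ΣP(2010)·Q(2010) = 6.76×16 + 2.63×346 = 108.16 + 909.98 = 1018.14
Index = 961.96 / 1018.14 × 100 = 94.4821

94.5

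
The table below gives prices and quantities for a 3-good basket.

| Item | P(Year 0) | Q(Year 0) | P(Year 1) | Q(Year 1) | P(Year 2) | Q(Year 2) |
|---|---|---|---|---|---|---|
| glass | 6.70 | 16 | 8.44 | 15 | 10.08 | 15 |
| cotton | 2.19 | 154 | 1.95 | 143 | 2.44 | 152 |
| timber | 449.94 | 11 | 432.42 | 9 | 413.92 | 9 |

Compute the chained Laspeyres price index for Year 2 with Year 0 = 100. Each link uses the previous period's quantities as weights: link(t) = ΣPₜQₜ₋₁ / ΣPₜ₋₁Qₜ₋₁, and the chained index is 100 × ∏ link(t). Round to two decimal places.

94.65

Link Year 0→Year 1:
ΣP(Year 1)Q(Year 0) = 8.44×16 + 1.95×154 + 432.42×11 = 135.04 + 300.3 + 4756.62 = 5191.96
ΣP(Year 0)Q(Year 0) = 6.70×16 + 2.19×154 + 449.94×11 = 107.2 + 337.26 + 4949.34 = 5393.8
link = 5191.96/5393.8 = 0.962579
Link Year 1→Year 2:
ΣP(Year 2)Q(Year 1) = 10.08×15 + 2.44×143 + 413.92×9 = 151.2 + 348.92 + 3725.28 = 4225.4
ΣP(Year 1)Q(Year 1) = 8.44×15 + 1.95×143 + 432.42×9 = 126.6 + 278.85 + 3891.78 = 4297.23
link = 4225.4/4297.23 = 0.983285
Chained index = 100 × 0.962579 × 0.983285 = 94.6489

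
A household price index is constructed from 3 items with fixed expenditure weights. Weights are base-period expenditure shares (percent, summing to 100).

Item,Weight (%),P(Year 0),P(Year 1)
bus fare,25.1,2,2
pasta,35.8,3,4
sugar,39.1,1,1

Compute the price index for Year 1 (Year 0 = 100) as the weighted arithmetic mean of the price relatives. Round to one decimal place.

bus fare: 25.1 × (2/2) = 25.1 × 1.000000 = 25.1000
pasta: 35.8 × (4/3) = 35.8 × 1.333333 = 47.7333
sugar: 39.1 × (1/1) = 39.1 × 1.000000 = 39.1000
Index = Σ wᵢ·(p₁ᵢ/p₀ᵢ) = 25.1000 + 47.7333 + 39.1000 = 111.9333

111.9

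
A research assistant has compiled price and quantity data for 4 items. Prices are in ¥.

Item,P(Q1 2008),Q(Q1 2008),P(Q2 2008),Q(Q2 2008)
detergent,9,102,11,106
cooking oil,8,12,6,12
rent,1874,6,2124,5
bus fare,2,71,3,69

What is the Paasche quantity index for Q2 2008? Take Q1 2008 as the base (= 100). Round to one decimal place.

Paasche quantity index uses current-period prices as weights.
ΣP(Q2 2008)·Q(Q2 2008) = 11×106 + 6×12 + 2124×5 + 3×69 = 1166 + 72 + 10620 + 207 = 12065
ΣP(Q2 2008)·Q(Q1 2008) = 11×102 + 6×12 + 2124×6 + 3×71 = 1122 + 72 + 12744 + 213 = 14151
Index = 12065 / 14151 × 100 = 85.2590

85.3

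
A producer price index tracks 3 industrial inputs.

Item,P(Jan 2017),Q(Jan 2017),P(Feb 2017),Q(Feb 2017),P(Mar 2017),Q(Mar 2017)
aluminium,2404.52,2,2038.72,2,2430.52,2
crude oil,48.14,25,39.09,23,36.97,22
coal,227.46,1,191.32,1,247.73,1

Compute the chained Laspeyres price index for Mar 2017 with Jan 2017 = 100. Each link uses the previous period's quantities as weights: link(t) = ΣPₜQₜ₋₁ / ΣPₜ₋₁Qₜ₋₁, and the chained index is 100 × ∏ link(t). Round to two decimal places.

Link Jan 2017→Feb 2017:
ΣP(Feb 2017)Q(Jan 2017) = 2038.72×2 + 39.09×25 + 191.32×1 = 4077.44 + 977.25 + 191.32 = 5246.01
ΣP(Jan 2017)Q(Jan 2017) = 2404.52×2 + 48.14×25 + 227.46×1 = 4809.04 + 1203.5 + 227.46 = 6240
link = 5246.01/6240 = 0.840707
Link Feb 2017→Mar 2017:
ΣP(Mar 2017)Q(Feb 2017) = 2430.52×2 + 36.97×23 + 247.73×1 = 4861.04 + 850.31 + 247.73 = 5959.08
ΣP(Feb 2017)Q(Feb 2017) = 2038.72×2 + 39.09×23 + 191.32×1 = 4077.44 + 899.07 + 191.32 = 5167.83
link = 5959.08/5167.83 = 1.153111
Chained index = 100 × 0.840707 × 1.153111 = 96.9428

96.94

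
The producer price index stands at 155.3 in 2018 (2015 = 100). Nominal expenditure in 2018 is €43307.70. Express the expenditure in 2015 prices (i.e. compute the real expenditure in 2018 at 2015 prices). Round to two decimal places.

27886.48

Real = Nominal ÷ (Index/100) = 43307.70 ÷ (155.3/100)
     = 43307.70 ÷ 1.553 = 27886.4778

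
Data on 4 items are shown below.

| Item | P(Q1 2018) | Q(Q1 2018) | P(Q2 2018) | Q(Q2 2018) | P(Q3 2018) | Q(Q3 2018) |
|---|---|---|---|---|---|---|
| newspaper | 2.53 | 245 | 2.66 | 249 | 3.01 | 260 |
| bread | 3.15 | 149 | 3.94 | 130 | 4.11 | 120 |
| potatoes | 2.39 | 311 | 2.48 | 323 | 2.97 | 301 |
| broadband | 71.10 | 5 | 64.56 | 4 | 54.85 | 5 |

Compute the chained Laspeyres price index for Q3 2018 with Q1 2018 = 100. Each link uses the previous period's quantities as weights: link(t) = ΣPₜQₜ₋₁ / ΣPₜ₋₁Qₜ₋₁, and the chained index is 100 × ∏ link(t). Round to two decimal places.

Link Q1 2018→Q2 2018:
ΣP(Q2 2018)Q(Q1 2018) = 2.66×245 + 3.94×149 + 2.48×311 + 64.56×5 = 651.7 + 587.06 + 771.28 + 322.8 = 2332.84
ΣP(Q1 2018)Q(Q1 2018) = 2.53×245 + 3.15×149 + 2.39×311 + 71.10×5 = 619.85 + 469.35 + 743.29 + 355.5 = 2187.99
link = 2332.84/2187.99 = 1.066202
Link Q2 2018→Q3 2018:
ΣP(Q3 2018)Q(Q2 2018) = 3.01×249 + 4.11×130 + 2.97×323 + 54.85×4 = 749.49 + 534.3 + 959.31 + 219.4 = 2462.5
ΣP(Q2 2018)Q(Q2 2018) = 2.66×249 + 3.94×130 + 2.48×323 + 64.56×4 = 662.34 + 512.2 + 801.04 + 258.24 = 2233.82
link = 2462.5/2233.82 = 1.102372
Chained index = 100 × 1.066202 × 1.102372 = 117.5351

117.54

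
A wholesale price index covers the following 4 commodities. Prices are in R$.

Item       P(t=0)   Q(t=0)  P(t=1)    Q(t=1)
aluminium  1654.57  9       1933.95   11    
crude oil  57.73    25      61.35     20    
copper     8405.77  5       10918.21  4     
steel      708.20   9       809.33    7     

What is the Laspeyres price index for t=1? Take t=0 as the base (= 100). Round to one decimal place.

124.8

Laspeyres price index uses base-period quantities as weights.
ΣP(t=1)·Q(t=0) = 1933.95×9 + 61.35×25 + 10918.21×5 + 809.33×9 = 17405.55 + 1533.75 + 54591.05 + 7283.97 = 80814.32
ΣP(t=0)·Q(t=0) = 1654.57×9 + 57.73×25 + 8405.77×5 + 708.20×9 = 14891.13 + 1443.25 + 42028.85 + 6373.8 = 64737.03
Index = 80814.32 / 64737.03 × 100 = 124.8348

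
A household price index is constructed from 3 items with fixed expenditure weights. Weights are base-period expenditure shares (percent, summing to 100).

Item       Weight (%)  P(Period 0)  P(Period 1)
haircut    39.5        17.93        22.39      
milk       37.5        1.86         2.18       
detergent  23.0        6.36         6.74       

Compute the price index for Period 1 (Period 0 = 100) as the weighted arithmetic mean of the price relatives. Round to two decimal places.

117.65

haircut: 39.5 × (22.39/17.93) = 39.5 × 1.248745 = 49.3254
milk: 37.5 × (2.18/1.86) = 37.5 × 1.172043 = 43.9516
detergent: 23.0 × (6.74/6.36) = 23.0 × 1.059748 = 24.3742
Index = Σ wᵢ·(p₁ᵢ/p₀ᵢ) = 49.3254 + 43.9516 + 24.3742 = 117.6513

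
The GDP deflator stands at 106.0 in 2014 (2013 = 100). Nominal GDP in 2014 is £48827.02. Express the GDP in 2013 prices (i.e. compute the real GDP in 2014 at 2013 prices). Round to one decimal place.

Real = Nominal ÷ (Index/100) = 48827.02 ÷ (106.0/100)
     = 48827.02 ÷ 1.060 = 46063.2264

46063.2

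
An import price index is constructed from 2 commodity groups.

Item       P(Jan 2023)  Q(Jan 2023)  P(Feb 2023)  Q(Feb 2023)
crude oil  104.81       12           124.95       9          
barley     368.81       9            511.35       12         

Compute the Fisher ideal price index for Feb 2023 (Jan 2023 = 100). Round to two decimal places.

134.27

Laspeyres component (base-period weights):
ΣP(Feb 2023)Q(Jan 2023) = 124.95×12 + 511.35×9 = 1499.4 + 4602.15 = 6101.55
ΣP(Jan 2023)Q(Jan 2023) = 104.81×12 + 368.81×9 = 1257.72 + 3319.29 = 4577.01
L = 6101.55 / 4577.01 × 100 = 133.3086
Paasche component (current-period weights):
ΣP(Feb 2023)Q(Feb 2023) = 124.95×9 + 511.35×12 = 1124.55 + 6136.2 = 7260.75
ΣP(Jan 2023)Q(Feb 2023) = 104.81×9 + 368.81×12 = 943.29 + 4425.72 = 5369.01
P = 7260.75 / 5369.01 × 100 = 135.2344
Fisher = √(L × P) = √(133.3086 × 135.2344) = 134.2681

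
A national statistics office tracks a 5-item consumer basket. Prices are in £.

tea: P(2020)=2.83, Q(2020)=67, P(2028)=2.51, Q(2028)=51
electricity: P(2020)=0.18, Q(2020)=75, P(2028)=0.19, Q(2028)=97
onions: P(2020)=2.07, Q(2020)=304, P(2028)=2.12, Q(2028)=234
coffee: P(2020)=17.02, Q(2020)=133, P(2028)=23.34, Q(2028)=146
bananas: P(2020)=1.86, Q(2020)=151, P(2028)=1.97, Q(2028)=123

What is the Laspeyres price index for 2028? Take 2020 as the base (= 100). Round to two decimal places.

Laspeyres price index uses base-period quantities as weights.
ΣP(2028)·Q(2020) = 2.51×67 + 0.19×75 + 2.12×304 + 23.34×133 + 1.97×151 = 168.17 + 14.25 + 644.48 + 3104.22 + 297.47 = 4228.59
ΣP(2020)·Q(2020) = 2.83×67 + 0.18×75 + 2.07×304 + 17.02×133 + 1.86×151 = 189.61 + 13.5 + 629.28 + 2263.66 + 280.86 = 3376.91
Index = 4228.59 / 3376.91 × 100 = 125.2207

125.22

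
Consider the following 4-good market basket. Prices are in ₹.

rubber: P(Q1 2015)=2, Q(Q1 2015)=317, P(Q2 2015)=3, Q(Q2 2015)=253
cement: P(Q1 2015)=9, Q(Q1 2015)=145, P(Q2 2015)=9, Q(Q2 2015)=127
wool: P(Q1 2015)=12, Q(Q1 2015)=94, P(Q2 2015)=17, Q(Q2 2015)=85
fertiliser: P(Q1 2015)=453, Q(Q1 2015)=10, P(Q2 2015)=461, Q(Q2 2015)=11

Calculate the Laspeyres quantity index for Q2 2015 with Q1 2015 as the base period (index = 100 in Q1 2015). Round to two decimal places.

100.72

Laspeyres quantity index uses base-period prices as weights.
ΣP(Q1 2015)·Q(Q2 2015) = 2×253 + 9×127 + 12×85 + 453×11 = 506 + 1143 + 1020 + 4983 = 7652
ΣP(Q1 2015)·Q(Q1 2015) = 2×317 + 9×145 + 12×94 + 453×10 = 634 + 1305 + 1128 + 4530 = 7597
Index = 7652 / 7597 × 100 = 100.7240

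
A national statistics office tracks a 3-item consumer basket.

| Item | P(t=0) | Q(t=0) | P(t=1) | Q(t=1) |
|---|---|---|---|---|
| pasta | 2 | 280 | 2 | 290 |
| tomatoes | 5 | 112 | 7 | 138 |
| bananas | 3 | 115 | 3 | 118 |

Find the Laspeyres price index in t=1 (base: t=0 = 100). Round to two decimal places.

Laspeyres price index uses base-period quantities as weights.
ΣP(t=1)·Q(t=0) = 2×280 + 7×112 + 3×115 = 560 + 784 + 345 = 1689
ΣP(t=0)·Q(t=0) = 2×280 + 5×112 + 3×115 = 560 + 560 + 345 = 1465
Index = 1689 / 1465 × 100 = 115.2901

115.29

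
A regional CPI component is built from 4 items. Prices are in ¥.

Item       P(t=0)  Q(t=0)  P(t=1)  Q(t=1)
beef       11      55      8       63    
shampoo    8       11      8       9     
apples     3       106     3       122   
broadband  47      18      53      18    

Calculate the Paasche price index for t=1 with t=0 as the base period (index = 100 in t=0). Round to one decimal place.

Paasche price index uses current-period quantities as weights.
ΣP(t=1)·Q(t=1) = 8×63 + 8×9 + 3×122 + 53×18 = 504 + 72 + 366 + 954 = 1896
ΣP(t=0)·Q(t=1) = 11×63 + 8×9 + 3×122 + 47×18 = 693 + 72 + 366 + 846 = 1977
Index = 1896 / 1977 × 100 = 95.9029

95.9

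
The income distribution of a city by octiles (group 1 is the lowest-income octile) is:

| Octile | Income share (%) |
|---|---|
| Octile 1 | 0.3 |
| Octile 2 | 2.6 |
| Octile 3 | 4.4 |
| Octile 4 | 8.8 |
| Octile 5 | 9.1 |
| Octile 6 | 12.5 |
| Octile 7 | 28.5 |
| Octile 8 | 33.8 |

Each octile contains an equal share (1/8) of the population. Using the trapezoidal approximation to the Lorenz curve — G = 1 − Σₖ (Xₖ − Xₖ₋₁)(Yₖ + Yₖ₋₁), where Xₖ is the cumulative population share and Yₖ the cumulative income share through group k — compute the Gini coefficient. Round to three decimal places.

Cumulative income shares Yₖ: 0.0030, 0.0290, 0.0730, 0.1610, 0.2520, 0.3770, 0.6620, 1.0000
Σ (Xₖ−Xₖ₋₁)(Yₖ+Yₖ₋₁) = (1/8)(0.0030+0.0000) + (1/8)(0.0290+0.0030) + (1/8)(0.0730+0.0290) + (1/8)(0.1610+0.0730) + (1/8)(0.2520+0.1610) + (1/8)(0.3770+0.2520) + (1/8)(0.6620+0.3770) + (1/8)(1.0000+0.6620)
  = 0.0004 + 0.0040 + 0.0128 + 0.0293 + 0.0516 + 0.0786 + 0.1299 + 0.2077 = 0.5142
G = 1 − 0.5142 = 0.4858

0.486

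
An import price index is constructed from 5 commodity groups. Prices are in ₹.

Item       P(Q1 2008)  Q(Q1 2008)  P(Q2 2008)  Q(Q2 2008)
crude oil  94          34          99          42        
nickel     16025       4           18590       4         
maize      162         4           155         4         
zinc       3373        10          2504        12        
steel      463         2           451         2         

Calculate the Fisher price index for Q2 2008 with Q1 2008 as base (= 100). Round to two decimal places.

100.81

Laspeyres component (base-period weights):
ΣP(Q2 2008)Q(Q1 2008) = 99×34 + 18590×4 + 155×4 + 2504×10 + 451×2 = 3366 + 74360 + 620 + 25040 + 902 = 104288
ΣP(Q1 2008)Q(Q1 2008) = 94×34 + 16025×4 + 162×4 + 3373×10 + 463×2 = 3196 + 64100 + 648 + 33730 + 926 = 102600
L = 104288 / 102600 × 100 = 101.6452
Paasche component (current-period weights):
ΣP(Q2 2008)Q(Q2 2008) = 99×42 + 18590×4 + 155×4 + 2504×12 + 451×2 = 4158 + 74360 + 620 + 30048 + 902 = 110088
ΣP(Q1 2008)Q(Q2 2008) = 94×42 + 16025×4 + 162×4 + 3373×12 + 463×2 = 3948 + 64100 + 648 + 40476 + 926 = 110098
P = 110088 / 110098 × 100 = 99.9909
Fisher = √(L × P) = √(101.6452 × 99.9909) = 100.8147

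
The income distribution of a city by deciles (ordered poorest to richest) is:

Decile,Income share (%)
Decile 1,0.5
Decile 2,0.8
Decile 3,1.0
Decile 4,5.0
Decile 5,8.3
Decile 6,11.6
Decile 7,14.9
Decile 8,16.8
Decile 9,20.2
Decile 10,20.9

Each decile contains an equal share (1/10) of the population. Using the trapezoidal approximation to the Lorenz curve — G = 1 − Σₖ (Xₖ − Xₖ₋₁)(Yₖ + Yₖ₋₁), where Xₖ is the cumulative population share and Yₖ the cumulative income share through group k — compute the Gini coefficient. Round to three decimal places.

0.431

Cumulative income shares Yₖ: 0.0050, 0.0130, 0.0230, 0.0730, 0.1560, 0.2720, 0.4210, 0.5890, 0.7910, 1.0000
Σ (Xₖ−Xₖ₋₁)(Yₖ+Yₖ₋₁) = (1/10)(0.0050+0.0000) + (1/10)(0.0130+0.0050) + (1/10)(0.0230+0.0130) + (1/10)(0.0730+0.0230) + (1/10)(0.1560+0.0730) + (1/10)(0.2720+0.1560) + (1/10)(0.4210+0.2720) + (1/10)(0.5890+0.4210) + (1/10)(0.7910+0.5890) + (1/10)(1.0000+0.7910)
  = 0.0005 + 0.0018 + 0.0036 + 0.0096 + 0.0229 + 0.0428 + 0.0693 + 0.1010 + 0.1380 + 0.1791 = 0.5686
G = 1 − 0.5686 = 0.4314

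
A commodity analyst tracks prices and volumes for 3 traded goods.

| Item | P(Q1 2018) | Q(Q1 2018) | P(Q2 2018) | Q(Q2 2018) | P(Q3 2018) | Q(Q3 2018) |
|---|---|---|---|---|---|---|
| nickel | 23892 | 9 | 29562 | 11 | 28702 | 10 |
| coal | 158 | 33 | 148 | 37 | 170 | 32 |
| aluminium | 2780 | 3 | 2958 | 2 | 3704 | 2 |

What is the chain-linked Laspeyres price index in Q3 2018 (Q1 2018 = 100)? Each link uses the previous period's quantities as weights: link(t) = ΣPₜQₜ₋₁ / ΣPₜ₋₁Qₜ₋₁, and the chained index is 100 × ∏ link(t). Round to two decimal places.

119.81

Link Q1 2018→Q2 2018:
ΣP(Q2 2018)Q(Q1 2018) = 29562×9 + 148×33 + 2958×3 = 266058 + 4884 + 8874 = 279816
ΣP(Q1 2018)Q(Q1 2018) = 23892×9 + 158×33 + 2780×3 = 215028 + 5214 + 8340 = 228582
link = 279816/228582 = 1.224138
Link Q2 2018→Q3 2018:
ΣP(Q3 2018)Q(Q2 2018) = 28702×11 + 170×37 + 3704×2 = 315722 + 6290 + 7408 = 329420
ΣP(Q2 2018)Q(Q2 2018) = 29562×11 + 148×37 + 2958×2 = 325182 + 5476 + 5916 = 336574
link = 329420/336574 = 0.978745
Chained index = 100 × 1.224138 × 0.978745 = 119.8119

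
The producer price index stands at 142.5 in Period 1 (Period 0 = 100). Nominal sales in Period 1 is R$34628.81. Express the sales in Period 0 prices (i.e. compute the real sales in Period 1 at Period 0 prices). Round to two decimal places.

24300.92

Real = Nominal ÷ (Index/100) = 34628.81 ÷ (142.5/100)
     = 34628.81 ÷ 1.425 = 24300.9193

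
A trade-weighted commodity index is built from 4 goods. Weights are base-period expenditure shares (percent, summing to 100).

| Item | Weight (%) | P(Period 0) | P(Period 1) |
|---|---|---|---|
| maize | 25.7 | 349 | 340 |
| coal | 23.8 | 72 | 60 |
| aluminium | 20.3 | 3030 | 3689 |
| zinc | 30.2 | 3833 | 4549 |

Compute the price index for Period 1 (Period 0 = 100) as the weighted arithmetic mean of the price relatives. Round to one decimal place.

maize: 25.7 × (340/349) = 25.7 × 0.974212 = 25.0372
coal: 23.8 × (60/72) = 23.8 × 0.833333 = 19.8333
aluminium: 20.3 × (3689/3030) = 20.3 × 1.217492 = 24.7151
zinc: 30.2 × (4549/3833) = 30.2 × 1.186799 = 35.8413
Index = Σ wᵢ·(p₁ᵢ/p₀ᵢ) = 25.0372 + 19.8333 + 24.7151 + 35.8413 = 105.4270

105.4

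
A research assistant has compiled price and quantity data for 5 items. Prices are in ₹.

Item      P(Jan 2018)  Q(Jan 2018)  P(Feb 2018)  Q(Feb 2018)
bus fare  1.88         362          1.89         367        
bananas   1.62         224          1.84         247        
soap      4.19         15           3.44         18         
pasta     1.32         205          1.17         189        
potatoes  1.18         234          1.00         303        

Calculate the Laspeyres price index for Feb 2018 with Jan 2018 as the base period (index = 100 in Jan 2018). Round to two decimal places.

Laspeyres price index uses base-period quantities as weights.
ΣP(Feb 2018)·Q(Jan 2018) = 1.89×362 + 1.84×224 + 3.44×15 + 1.17×205 + 1.00×234 = 684.18 + 412.16 + 51.6 + 239.85 + 234 = 1621.79
ΣP(Jan 2018)·Q(Jan 2018) = 1.88×362 + 1.62×224 + 4.19×15 + 1.32×205 + 1.18×234 = 680.56 + 362.88 + 62.85 + 270.6 + 276.12 = 1653.01
Index = 1621.79 / 1653.01 × 100 = 98.1113

98.11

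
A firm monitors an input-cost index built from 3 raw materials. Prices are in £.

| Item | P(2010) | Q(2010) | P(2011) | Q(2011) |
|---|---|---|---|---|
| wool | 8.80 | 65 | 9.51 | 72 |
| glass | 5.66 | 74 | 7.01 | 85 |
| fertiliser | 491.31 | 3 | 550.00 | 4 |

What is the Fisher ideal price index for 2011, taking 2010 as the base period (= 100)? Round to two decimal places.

113.04

Laspeyres component (base-period weights):
ΣP(2011)Q(2010) = 9.51×65 + 7.01×74 + 550.00×3 = 618.15 + 518.74 + 1650 = 2786.89
ΣP(2010)Q(2010) = 8.80×65 + 5.66×74 + 491.31×3 = 572 + 418.84 + 1473.93 = 2464.77
L = 2786.89 / 2464.77 × 100 = 113.0690
Paasche component (current-period weights):
ΣP(2011)Q(2011) = 9.51×72 + 7.01×85 + 550.00×4 = 684.72 + 595.85 + 2200 = 3480.57
ΣP(2010)Q(2011) = 8.80×72 + 5.66×85 + 491.31×4 = 633.6 + 481.1 + 1965.24 = 3079.94
P = 3480.57 / 3079.94 × 100 = 113.0077
Fisher = √(L × P) = √(113.0690 × 113.0077) = 113.0383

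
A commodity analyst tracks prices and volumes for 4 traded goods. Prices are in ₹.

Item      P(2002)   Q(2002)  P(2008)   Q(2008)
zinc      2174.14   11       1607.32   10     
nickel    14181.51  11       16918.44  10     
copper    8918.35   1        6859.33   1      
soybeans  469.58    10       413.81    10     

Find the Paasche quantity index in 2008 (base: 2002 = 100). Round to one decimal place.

Paasche quantity index uses current-period prices as weights.
ΣP(2008)·Q(2008) = 1607.32×10 + 16918.44×10 + 6859.33×1 + 413.81×10 = 16073.2 + 169184.4 + 6859.33 + 4138.1 = 196255.03
ΣP(2008)·Q(2002) = 1607.32×11 + 16918.44×11 + 6859.33×1 + 413.81×10 = 17680.52 + 186102.84 + 6859.33 + 4138.1 = 214780.79
Index = 196255.03 / 214780.79 × 100 = 91.3746

91.4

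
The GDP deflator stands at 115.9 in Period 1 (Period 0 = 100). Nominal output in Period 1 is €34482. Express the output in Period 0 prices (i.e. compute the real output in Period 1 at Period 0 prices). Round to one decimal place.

29751.5

Real = Nominal ÷ (Index/100) = 34482 ÷ (115.9/100)
     = 34482 ÷ 1.159 = 29751.5099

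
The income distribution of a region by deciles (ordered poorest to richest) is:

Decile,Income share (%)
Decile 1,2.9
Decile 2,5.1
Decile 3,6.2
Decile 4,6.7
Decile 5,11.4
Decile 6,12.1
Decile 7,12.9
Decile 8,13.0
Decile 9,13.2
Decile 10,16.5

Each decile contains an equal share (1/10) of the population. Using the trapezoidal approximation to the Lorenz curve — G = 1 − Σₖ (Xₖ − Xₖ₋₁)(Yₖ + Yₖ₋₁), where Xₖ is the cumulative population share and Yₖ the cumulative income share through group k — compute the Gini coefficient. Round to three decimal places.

0.232

Cumulative income shares Yₖ: 0.0290, 0.0800, 0.1420, 0.2090, 0.3230, 0.4440, 0.5730, 0.7030, 0.8350, 1.0000
Σ (Xₖ−Xₖ₋₁)(Yₖ+Yₖ₋₁) = (1/10)(0.0290+0.0000) + (1/10)(0.0800+0.0290) + (1/10)(0.1420+0.0800) + (1/10)(0.2090+0.1420) + (1/10)(0.3230+0.2090) + (1/10)(0.4440+0.3230) + (1/10)(0.5730+0.4440) + (1/10)(0.7030+0.5730) + (1/10)(0.8350+0.7030) + (1/10)(1.0000+0.8350)
  = 0.0029 + 0.0109 + 0.0222 + 0.0351 + 0.0532 + 0.0767 + 0.1017 + 0.1276 + 0.1538 + 0.1835 = 0.7676
G = 1 − 0.7676 = 0.2324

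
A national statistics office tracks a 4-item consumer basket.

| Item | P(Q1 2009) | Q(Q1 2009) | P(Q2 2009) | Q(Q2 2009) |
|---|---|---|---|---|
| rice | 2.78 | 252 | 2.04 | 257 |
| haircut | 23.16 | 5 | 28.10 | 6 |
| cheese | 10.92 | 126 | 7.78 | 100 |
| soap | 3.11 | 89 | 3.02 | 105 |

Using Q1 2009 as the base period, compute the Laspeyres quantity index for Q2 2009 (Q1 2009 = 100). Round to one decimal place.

92.0

Laspeyres quantity index uses base-period prices as weights.
ΣP(Q1 2009)·Q(Q2 2009) = 2.78×257 + 23.16×6 + 10.92×100 + 3.11×105 = 714.46 + 138.96 + 1092 + 326.55 = 2271.97
ΣP(Q1 2009)·Q(Q1 2009) = 2.78×252 + 23.16×5 + 10.92×126 + 3.11×89 = 700.56 + 115.8 + 1375.92 + 276.79 = 2469.07
Index = 2271.97 / 2469.07 × 100 = 92.0172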